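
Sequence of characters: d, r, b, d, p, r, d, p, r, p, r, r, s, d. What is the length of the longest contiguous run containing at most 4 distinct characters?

Extend right; when distinct count exceeds 4, shrink from the left:
[d] 1 distinct, len 1
[d, r] 2 distinct, len 2
[d, r, b] 3 distinct, len 3
[d, r, b, d] 3 distinct, len 4
[d, r, b, d, p] 4 distinct, len 5
[d, r, b, d, p, r] 4 distinct, len 6
[d, r, b, d, p, r, d] 4 distinct, len 7
[d, r, b, d, p, r, d, p] 4 distinct, len 8
[d, r, b, d, p, r, d, p, r] 4 distinct, len 9
[d, r, b, d, p, r, d, p, r, p] 4 distinct, len 10
[d, r, b, d, p, r, d, p, r, p, r] 4 distinct, len 11
[d, r, b, d, p, r, d, p, r, p, r, r] 4 distinct, len 12
[d, p, r, d, p, r, p, r, r, s] 4 distinct, len 10
[d, p, r, d, p, r, p, r, r, s, d] 4 distinct, len 11
Longest length with ≤4 distinct: 12.

12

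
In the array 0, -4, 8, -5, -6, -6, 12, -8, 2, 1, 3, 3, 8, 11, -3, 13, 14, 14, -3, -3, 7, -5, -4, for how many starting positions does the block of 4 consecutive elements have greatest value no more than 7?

4

(0, -4, 8, -5) → max 8
(-4, 8, -5, -6) → max 8
(8, -5, -6, -6) → max 8
(-5, -6, -6, 12) → max 12
(-6, -6, 12, -8) → max 12
(-6, 12, -8, 2) → max 12
(12, -8, 2, 1) → max 12
(-8, 2, 1, 3) → max 3  ≤ 7 ✓
(2, 1, 3, 3) → max 3  ≤ 7 ✓
(1, 3, 3, 8) → max 8
(3, 3, 8, 11) → max 11
(3, 8, 11, -3) → max 11
(8, 11, -3, 13) → max 13
(11, -3, 13, 14) → max 14
(-3, 13, 14, 14) → max 14
(13, 14, 14, -3) → max 14
(14, 14, -3, -3) → max 14
(14, -3, -3, 7) → max 14
(-3, -3, 7, -5) → max 7  ≤ 7 ✓
(-3, 7, -5, -4) → max 7  ≤ 7 ✓
4 windows satisfy the condition.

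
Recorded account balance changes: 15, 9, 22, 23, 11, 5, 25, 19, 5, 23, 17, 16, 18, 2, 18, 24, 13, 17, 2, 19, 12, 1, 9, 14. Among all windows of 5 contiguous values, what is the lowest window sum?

(15, 9, 22, 23, 11) → sum 80
(9, 22, 23, 11, 5) → sum 70
(22, 23, 11, 5, 25) → sum 86
(23, 11, 5, 25, 19) → sum 83
(11, 5, 25, 19, 5) → sum 65
(5, 25, 19, 5, 23) → sum 77
(25, 19, 5, 23, 17) → sum 89
(19, 5, 23, 17, 16) → sum 80
(5, 23, 17, 16, 18) → sum 79
(23, 17, 16, 18, 2) → sum 76
(17, 16, 18, 2, 18) → sum 71
(16, 18, 2, 18, 24) → sum 78
(18, 2, 18, 24, 13) → sum 75
(2, 18, 24, 13, 17) → sum 74
(18, 24, 13, 17, 2) → sum 74
(24, 13, 17, 2, 19) → sum 75
(13, 17, 2, 19, 12) → sum 63
(17, 2, 19, 12, 1) → sum 51
(2, 19, 12, 1, 9) → sum 43
(19, 12, 1, 9, 14) → sum 55
Lowest of these is 43.

43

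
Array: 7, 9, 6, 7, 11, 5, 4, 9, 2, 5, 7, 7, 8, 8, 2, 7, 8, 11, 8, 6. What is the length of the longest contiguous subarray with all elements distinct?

add 7: [7] len 1
add 9: [7, 9] len 2
add 6: [7, 9, 6] len 3
add 7 (repeat 7, move left end past it): [9, 6, 7] len 3
add 11: [9, 6, 7, 11] len 4
add 5: [9, 6, 7, 11, 5] len 5
add 4: [9, 6, 7, 11, 5, 4] len 6
add 9 (repeat 9, move left end past it): [6, 7, 11, 5, 4, 9] len 6
add 2: [6, 7, 11, 5, 4, 9, 2] len 7
add 5 (repeat 5, move left end past it): [4, 9, 2, 5] len 4
add 7: [4, 9, 2, 5, 7] len 5
add 7 (repeat 7, move left end past it): [7] len 1
add 8: [7, 8] len 2
add 8 (repeat 8, move left end past it): [8] len 1
add 2: [8, 2] len 2
add 7: [8, 2, 7] len 3
add 8 (repeat 8, move left end past it): [2, 7, 8] len 3
add 11: [2, 7, 8, 11] len 4
add 8 (repeat 8, move left end past it): [11, 8] len 2
add 6: [11, 8, 6] len 3
Longest all-distinct length: 7.

7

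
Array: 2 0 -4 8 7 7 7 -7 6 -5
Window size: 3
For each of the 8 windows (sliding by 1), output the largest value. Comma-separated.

2 0 -4 → max 2
0 -4 8 → max 8
-4 8 7 → max 8
8 7 7 → max 8
7 7 7 → max 7
7 7 -7 → max 7
7 -7 6 → max 7
-7 6 -5 → max 6

2, 8, 8, 8, 7, 7, 7, 6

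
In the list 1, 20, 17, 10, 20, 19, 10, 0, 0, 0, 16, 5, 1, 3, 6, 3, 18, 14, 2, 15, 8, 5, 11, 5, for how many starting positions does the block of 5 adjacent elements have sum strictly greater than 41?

[1, 20, 17, 10, 20] → sum 68  > 41 ✓
[20, 17, 10, 20, 19] → sum 86  > 41 ✓
[17, 10, 20, 19, 10] → sum 76  > 41 ✓
[10, 20, 19, 10, 0] → sum 59  > 41 ✓
[20, 19, 10, 0, 0] → sum 49  > 41 ✓
[19, 10, 0, 0, 0] → sum 29
[10, 0, 0, 0, 16] → sum 26
[0, 0, 0, 16, 5] → sum 21
[0, 0, 16, 5, 1] → sum 22
[0, 16, 5, 1, 3] → sum 25
[16, 5, 1, 3, 6] → sum 31
[5, 1, 3, 6, 3] → sum 18
[1, 3, 6, 3, 18] → sum 31
[3, 6, 3, 18, 14] → sum 44  > 41 ✓
[6, 3, 18, 14, 2] → sum 43  > 41 ✓
[3, 18, 14, 2, 15] → sum 52  > 41 ✓
[18, 14, 2, 15, 8] → sum 57  > 41 ✓
[14, 2, 15, 8, 5] → sum 44  > 41 ✓
[2, 15, 8, 5, 11] → sum 41
[15, 8, 5, 11, 5] → sum 44  > 41 ✓
11 windows satisfy the condition.

11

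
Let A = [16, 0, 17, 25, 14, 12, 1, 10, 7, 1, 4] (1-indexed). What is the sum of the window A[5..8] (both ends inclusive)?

37

Elements at indices 5..8: 14, 12, 1, 10
sum(14, 12, 1, 10) = 37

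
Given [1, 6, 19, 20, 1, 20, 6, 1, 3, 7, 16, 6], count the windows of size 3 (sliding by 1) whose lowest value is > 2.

3

(1, 6, 19) → min 1
(6, 19, 20) → min 6  > 2 ✓
(19, 20, 1) → min 1
(20, 1, 20) → min 1
(1, 20, 6) → min 1
(20, 6, 1) → min 1
(6, 1, 3) → min 1
(1, 3, 7) → min 1
(3, 7, 16) → min 3  > 2 ✓
(7, 16, 6) → min 6  > 2 ✓
3 windows satisfy the condition.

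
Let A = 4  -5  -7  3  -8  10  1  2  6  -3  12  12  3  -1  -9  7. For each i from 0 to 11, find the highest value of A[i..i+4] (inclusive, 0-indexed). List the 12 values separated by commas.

4, 10, 10, 10, 10, 10, 12, 12, 12, 12, 12, 12

4 -5 -7 3 -8 → max 4
-5 -7 3 -8 10 → max 10
-7 3 -8 10 1 → max 10
3 -8 10 1 2 → max 10
-8 10 1 2 6 → max 10
10 1 2 6 -3 → max 10
1 2 6 -3 12 → max 12
2 6 -3 12 12 → max 12
6 -3 12 12 3 → max 12
-3 12 12 3 -1 → max 12
12 12 3 -1 -9 → max 12
12 3 -1 -9 7 → max 12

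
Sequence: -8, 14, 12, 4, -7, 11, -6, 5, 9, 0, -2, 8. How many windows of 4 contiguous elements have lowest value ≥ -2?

[-8, 14, 12, 4] → min -8
[14, 12, 4, -7] → min -7
[12, 4, -7, 11] → min -7
[4, -7, 11, -6] → min -7
[-7, 11, -6, 5] → min -7
[11, -6, 5, 9] → min -6
[-6, 5, 9, 0] → min -6
[5, 9, 0, -2] → min -2  ≥ -2 ✓
[9, 0, -2, 8] → min -2  ≥ -2 ✓
2 windows satisfy the condition.

2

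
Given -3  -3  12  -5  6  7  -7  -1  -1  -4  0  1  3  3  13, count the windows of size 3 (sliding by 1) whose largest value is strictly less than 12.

-3 -3 12 → max 12
-3 12 -5 → max 12
12 -5 6 → max 12
-5 6 7 → max 7  < 12 ✓
6 7 -7 → max 7  < 12 ✓
7 -7 -1 → max 7  < 12 ✓
-7 -1 -1 → max -1  < 12 ✓
-1 -1 -4 → max -1  < 12 ✓
-1 -4 0 → max 0  < 12 ✓
-4 0 1 → max 1  < 12 ✓
0 1 3 → max 3  < 12 ✓
1 3 3 → max 3  < 12 ✓
3 3 13 → max 13
9 windows satisfy the condition.

9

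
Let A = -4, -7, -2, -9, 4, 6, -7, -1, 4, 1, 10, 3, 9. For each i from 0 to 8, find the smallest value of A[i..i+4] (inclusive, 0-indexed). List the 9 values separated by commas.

-9, -9, -9, -9, -7, -7, -7, -1, 1

(-4, -7, -2, -9, 4) → min -9
(-7, -2, -9, 4, 6) → min -9
(-2, -9, 4, 6, -7) → min -9
(-9, 4, 6, -7, -1) → min -9
(4, 6, -7, -1, 4) → min -7
(6, -7, -1, 4, 1) → min -7
(-7, -1, 4, 1, 10) → min -7
(-1, 4, 1, 10, 3) → min -1
(4, 1, 10, 3, 9) → min 1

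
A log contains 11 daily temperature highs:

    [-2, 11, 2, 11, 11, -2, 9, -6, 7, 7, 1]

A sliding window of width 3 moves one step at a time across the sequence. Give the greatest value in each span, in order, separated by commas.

Sliding a size-3 window across the 11 values:
-2 11 2 → max 11
11 2 11 → max 11
2 11 11 → max 11
11 11 -2 → max 11
11 -2 9 → max 11
-2 9 -6 → max 9
9 -6 7 → max 9
-6 7 7 → max 7
7 7 1 → max 7

11, 11, 11, 11, 11, 9, 9, 7, 7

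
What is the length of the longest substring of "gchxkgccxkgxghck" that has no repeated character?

add g: [g] len 1
add c: [g, c] len 2
add h: [g, c, h] len 3
add x: [g, c, h, x] len 4
add k: [g, c, h, x, k] len 5
add g (repeat g, move left end past it): [c, h, x, k, g] len 5
add c (repeat c, move left end past it): [h, x, k, g, c] len 5
add c (repeat c, move left end past it): [c] len 1
add x: [c, x] len 2
add k: [c, x, k] len 3
add g: [c, x, k, g] len 4
add x (repeat x, move left end past it): [k, g, x] len 3
add g (repeat g, move left end past it): [x, g] len 2
add h: [x, g, h] len 3
add c: [x, g, h, c] len 4
add k: [x, g, h, c, k] len 5
Longest all-distinct length: 5.

5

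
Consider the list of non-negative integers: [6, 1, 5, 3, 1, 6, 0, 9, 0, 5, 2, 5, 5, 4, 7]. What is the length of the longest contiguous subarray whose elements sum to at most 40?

Extend to the right; shrink from the left whenever the sum exceeds 40:
add 6: [6] sum 6, len 1
add 1: [6, 1] sum 7, len 2
add 5: [6, 1, 5] sum 12, len 3
add 3: [6, 1, 5, 3] sum 15, len 4
add 1: [6, 1, 5, 3, 1] sum 16, len 5
add 6: [6, 1, 5, 3, 1, 6] sum 22, len 6
add 0: [6, 1, 5, 3, 1, 6, 0] sum 22, len 7
add 9: [6, 1, 5, 3, 1, 6, 0, 9] sum 31, len 8
add 0: [6, 1, 5, 3, 1, 6, 0, 9, 0] sum 31, len 9
add 5: [6, 1, 5, 3, 1, 6, 0, 9, 0, 5] sum 36, len 10
add 2: [6, 1, 5, 3, 1, 6, 0, 9, 0, 5, 2] sum 38, len 11
add 5: [1, 5, 3, 1, 6, 0, 9, 0, 5, 2, 5] sum 37, len 11
add 5: [3, 1, 6, 0, 9, 0, 5, 2, 5, 5] sum 36, len 10
add 4: [3, 1, 6, 0, 9, 0, 5, 2, 5, 5, 4] sum 40, len 11
add 7: [0, 9, 0, 5, 2, 5, 5, 4, 7] sum 37, len 9
Longest length seen: 11.

11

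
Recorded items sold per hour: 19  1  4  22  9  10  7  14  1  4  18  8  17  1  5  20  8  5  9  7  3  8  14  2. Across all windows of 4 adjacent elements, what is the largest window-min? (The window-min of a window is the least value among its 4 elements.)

Window mins for each of the 21 positions:
19 1 4 22 → min 1
1 4 22 9 → min 1
4 22 9 10 → min 4
22 9 10 7 → min 7
9 10 7 14 → min 7
10 7 14 1 → min 1
7 14 1 4 → min 1
14 1 4 18 → min 1
1 4 18 8 → min 1
4 18 8 17 → min 4
18 8 17 1 → min 1
8 17 1 5 → min 1
17 1 5 20 → min 1
1 5 20 8 → min 1
5 20 8 5 → min 5
20 8 5 9 → min 5
8 5 9 7 → min 5
5 9 7 3 → min 3
9 7 3 8 → min 3
7 3 8 14 → min 3
3 8 14 2 → min 2
Largest of these is 7.

7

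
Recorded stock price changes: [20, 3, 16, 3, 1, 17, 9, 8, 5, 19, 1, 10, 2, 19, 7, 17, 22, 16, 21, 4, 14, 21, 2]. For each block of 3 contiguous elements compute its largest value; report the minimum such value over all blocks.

9

(20, 3, 16) → max 20
(3, 16, 3) → max 16
(16, 3, 1) → max 16
(3, 1, 17) → max 17
(1, 17, 9) → max 17
(17, 9, 8) → max 17
(9, 8, 5) → max 9
(8, 5, 19) → max 19
(5, 19, 1) → max 19
(19, 1, 10) → max 19
(1, 10, 2) → max 10
(10, 2, 19) → max 19
(2, 19, 7) → max 19
(19, 7, 17) → max 19
(7, 17, 22) → max 22
(17, 22, 16) → max 22
(22, 16, 21) → max 22
(16, 21, 4) → max 21
(21, 4, 14) → max 21
(4, 14, 21) → max 21
(14, 21, 2) → max 21
Minimum of these is 9.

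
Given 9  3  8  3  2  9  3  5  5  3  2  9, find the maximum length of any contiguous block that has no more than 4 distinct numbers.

[9] 1 distinct, len 1
[9, 3] 2 distinct, len 2
[9, 3, 8] 3 distinct, len 3
[9, 3, 8, 3] 3 distinct, len 4
[9, 3, 8, 3, 2] 4 distinct, len 5
[9, 3, 8, 3, 2, 9] 4 distinct, len 6
[9, 3, 8, 3, 2, 9, 3] 4 distinct, len 7
[3, 2, 9, 3, 5] 4 distinct, len 5
[3, 2, 9, 3, 5, 5] 4 distinct, len 6
[3, 2, 9, 3, 5, 5, 3] 4 distinct, len 7
[3, 2, 9, 3, 5, 5, 3, 2] 4 distinct, len 8
[3, 2, 9, 3, 5, 5, 3, 2, 9] 4 distinct, len 9
Longest length with ≤4 distinct: 9.

9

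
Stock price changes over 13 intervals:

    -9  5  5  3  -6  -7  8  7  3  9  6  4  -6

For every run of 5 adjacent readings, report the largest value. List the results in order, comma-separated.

5, 5, 8, 8, 8, 9, 9, 9, 9

Sliding a size-5 window across the 13 values:
(-9, 5, 5, 3, -6) → max 5
(5, 5, 3, -6, -7) → max 5
(5, 3, -6, -7, 8) → max 8
(3, -6, -7, 8, 7) → max 8
(-6, -7, 8, 7, 3) → max 8
(-7, 8, 7, 3, 9) → max 9
(8, 7, 3, 9, 6) → max 9
(7, 3, 9, 6, 4) → max 9
(3, 9, 6, 4, -6) → max 9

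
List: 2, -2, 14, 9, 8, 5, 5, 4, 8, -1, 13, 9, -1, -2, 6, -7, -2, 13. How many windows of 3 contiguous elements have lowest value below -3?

3

(2, -2, 14) → min -2
(-2, 14, 9) → min -2
(14, 9, 8) → min 8
(9, 8, 5) → min 5
(8, 5, 5) → min 5
(5, 5, 4) → min 4
(5, 4, 8) → min 4
(4, 8, -1) → min -1
(8, -1, 13) → min -1
(-1, 13, 9) → min -1
(13, 9, -1) → min -1
(9, -1, -2) → min -2
(-1, -2, 6) → min -2
(-2, 6, -7) → min -7  < -3 ✓
(6, -7, -2) → min -7  < -3 ✓
(-7, -2, 13) → min -7  < -3 ✓
3 windows satisfy the condition.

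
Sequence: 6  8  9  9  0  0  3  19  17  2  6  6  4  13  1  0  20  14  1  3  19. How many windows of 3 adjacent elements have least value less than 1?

7

[6, 8, 9] → min 6
[8, 9, 9] → min 8
[9, 9, 0] → min 0  < 1 ✓
[9, 0, 0] → min 0  < 1 ✓
[0, 0, 3] → min 0  < 1 ✓
[0, 3, 19] → min 0  < 1 ✓
[3, 19, 17] → min 3
[19, 17, 2] → min 2
[17, 2, 6] → min 2
[2, 6, 6] → min 2
[6, 6, 4] → min 4
[6, 4, 13] → min 4
[4, 13, 1] → min 1
[13, 1, 0] → min 0  < 1 ✓
[1, 0, 20] → min 0  < 1 ✓
[0, 20, 14] → min 0  < 1 ✓
[20, 14, 1] → min 1
[14, 1, 3] → min 1
[1, 3, 19] → min 1
7 windows satisfy the condition.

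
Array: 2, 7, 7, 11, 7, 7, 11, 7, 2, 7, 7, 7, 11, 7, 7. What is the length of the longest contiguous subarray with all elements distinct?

3

add 2: [2] len 1
add 7: [2, 7] len 2
add 7 (repeat 7, move left end past it): [7] len 1
add 11: [7, 11] len 2
add 7 (repeat 7, move left end past it): [11, 7] len 2
add 7 (repeat 7, move left end past it): [7] len 1
add 11: [7, 11] len 2
add 7 (repeat 7, move left end past it): [11, 7] len 2
add 2: [11, 7, 2] len 3
add 7 (repeat 7, move left end past it): [2, 7] len 2
add 7 (repeat 7, move left end past it): [7] len 1
add 7 (repeat 7, move left end past it): [7] len 1
add 11: [7, 11] len 2
add 7 (repeat 7, move left end past it): [11, 7] len 2
add 7 (repeat 7, move left end past it): [7] len 1
Longest all-distinct length: 3.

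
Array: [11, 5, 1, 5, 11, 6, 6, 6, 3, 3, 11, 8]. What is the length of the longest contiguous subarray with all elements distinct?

[11] len 1
[11, 5] len 2
[11, 5, 1] len 3
[1, 5] len 2
[1, 5, 11] len 3
[1, 5, 11, 6] len 4
[6] len 1
[6] len 1
[6, 3] len 2
[3] len 1
[3, 11] len 2
[3, 11, 8] len 3
Longest all-distinct length: 4.

4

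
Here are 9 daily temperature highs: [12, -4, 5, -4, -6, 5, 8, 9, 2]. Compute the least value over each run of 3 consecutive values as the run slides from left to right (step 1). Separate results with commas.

-4, -4, -6, -6, -6, 5, 2

[12, -4, 5] → min -4
[-4, 5, -4] → min -4
[5, -4, -6] → min -6
[-4, -6, 5] → min -6
[-6, 5, 8] → min -6
[5, 8, 9] → min 5
[8, 9, 2] → min 2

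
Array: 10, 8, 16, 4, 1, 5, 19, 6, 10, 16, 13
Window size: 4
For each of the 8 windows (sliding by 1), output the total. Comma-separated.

10 8 16 4 → sum 38
8 16 4 1 → sum 29
16 4 1 5 → sum 26
4 1 5 19 → sum 29
1 5 19 6 → sum 31
5 19 6 10 → sum 40
19 6 10 16 → sum 51
6 10 16 13 → sum 45

38, 29, 26, 29, 31, 40, 51, 45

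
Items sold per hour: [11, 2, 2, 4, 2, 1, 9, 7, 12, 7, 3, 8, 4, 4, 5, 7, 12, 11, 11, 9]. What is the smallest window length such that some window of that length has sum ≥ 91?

12

add 11: running sum 11 < 91
add 2: running sum 13 < 91
add 2: running sum 15 < 91
add 4: running sum 19 < 91
add 2: running sum 21 < 91
add 1: running sum 22 < 91
add 9: running sum 31 < 91
add 7: running sum 38 < 91
add 12: running sum 50 < 91
add 7: running sum 57 < 91
add 3: running sum 60 < 91
add 8: running sum 68 < 91
add 4: running sum 72 < 91
add 4: running sum 76 < 91
add 5: running sum 81 < 91
add 7: running sum 88 < 91
add 12: shortest ending here [11, 2, 2, 4, 2, 1, 9, 7, 12, 7, 3, 8, 4, 4, 5, 7, 12] sum 100, len 17
add 11: shortest ending here [2, 1, 9, 7, 12, 7, 3, 8, 4, 4, 5, 7, 12, 11] sum 92, len 14
add 11: shortest ending here [7, 12, 7, 3, 8, 4, 4, 5, 7, 12, 11, 11] sum 91, len 12
add 9: shortest ending here [12, 7, 3, 8, 4, 4, 5, 7, 12, 11, 11, 9] sum 93, len 12
Shortest qualifying length: 12.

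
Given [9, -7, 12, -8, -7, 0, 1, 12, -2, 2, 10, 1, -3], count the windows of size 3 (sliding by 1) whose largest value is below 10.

2

(9, -7, 12) → max 12
(-7, 12, -8) → max 12
(12, -8, -7) → max 12
(-8, -7, 0) → max 0  < 10 ✓
(-7, 0, 1) → max 1  < 10 ✓
(0, 1, 12) → max 12
(1, 12, -2) → max 12
(12, -2, 2) → max 12
(-2, 2, 10) → max 10
(2, 10, 1) → max 10
(10, 1, -3) → max 10
2 windows satisfy the condition.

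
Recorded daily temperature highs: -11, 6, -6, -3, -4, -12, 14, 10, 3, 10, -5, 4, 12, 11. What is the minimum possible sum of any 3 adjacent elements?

-19

(-11, 6, -6) → sum -11
(6, -6, -3) → sum -3
(-6, -3, -4) → sum -13
(-3, -4, -12) → sum -19
(-4, -12, 14) → sum -2
(-12, 14, 10) → sum 12
(14, 10, 3) → sum 27
(10, 3, 10) → sum 23
(3, 10, -5) → sum 8
(10, -5, 4) → sum 9
(-5, 4, 12) → sum 11
(4, 12, 11) → sum 27
Minimum of these is -19.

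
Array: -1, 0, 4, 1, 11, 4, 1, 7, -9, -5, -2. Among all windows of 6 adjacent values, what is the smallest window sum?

-4

[-1, 0, 4, 1, 11, 4] → sum 19
[0, 4, 1, 11, 4, 1] → sum 21
[4, 1, 11, 4, 1, 7] → sum 28
[1, 11, 4, 1, 7, -9] → sum 15
[11, 4, 1, 7, -9, -5] → sum 9
[4, 1, 7, -9, -5, -2] → sum -4
Smallest of these is -4.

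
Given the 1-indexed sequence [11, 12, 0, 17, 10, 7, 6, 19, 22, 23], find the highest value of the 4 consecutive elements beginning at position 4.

Elements at indices 4..7: 17, 10, 7, 6
max(17, 10, 7, 6) = 17

17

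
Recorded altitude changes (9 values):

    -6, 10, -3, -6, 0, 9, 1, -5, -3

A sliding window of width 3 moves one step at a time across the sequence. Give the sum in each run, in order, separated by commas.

1, 1, -9, 3, 10, 5, -7

-6 10 -3 → sum 1
10 -3 -6 → sum 1
-3 -6 0 → sum -9
-6 0 9 → sum 3
0 9 1 → sum 10
9 1 -5 → sum 5
1 -5 -3 → sum -7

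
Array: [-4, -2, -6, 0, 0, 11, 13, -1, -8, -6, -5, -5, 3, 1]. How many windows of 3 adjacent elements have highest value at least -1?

9

(-4, -2, -6) → max -2
(-2, -6, 0) → max 0  ≥ -1 ✓
(-6, 0, 0) → max 0  ≥ -1 ✓
(0, 0, 11) → max 11  ≥ -1 ✓
(0, 11, 13) → max 13  ≥ -1 ✓
(11, 13, -1) → max 13  ≥ -1 ✓
(13, -1, -8) → max 13  ≥ -1 ✓
(-1, -8, -6) → max -1  ≥ -1 ✓
(-8, -6, -5) → max -5
(-6, -5, -5) → max -5
(-5, -5, 3) → max 3  ≥ -1 ✓
(-5, 3, 1) → max 3  ≥ -1 ✓
9 windows satisfy the condition.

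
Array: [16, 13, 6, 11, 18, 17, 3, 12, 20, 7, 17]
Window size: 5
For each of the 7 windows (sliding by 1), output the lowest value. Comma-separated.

6, 6, 3, 3, 3, 3, 3

16 13 6 11 18 → min 6
13 6 11 18 17 → min 6
6 11 18 17 3 → min 3
11 18 17 3 12 → min 3
18 17 3 12 20 → min 3
17 3 12 20 7 → min 3
3 12 20 7 17 → min 3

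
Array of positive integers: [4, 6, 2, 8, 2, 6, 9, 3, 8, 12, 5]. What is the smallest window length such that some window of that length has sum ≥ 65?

Extend right; whenever the sum reaches 65, record the length and shrink from the left:
add 4: running sum 4 < 65
add 6: running sum 10 < 65
add 2: running sum 12 < 65
add 8: running sum 20 < 65
add 2: running sum 22 < 65
add 6: running sum 28 < 65
add 9: running sum 37 < 65
add 3: running sum 40 < 65
add 8: running sum 48 < 65
add 12: running sum 60 < 65
add 5: shortest ending here [4, 6, 2, 8, 2, 6, 9, 3, 8, 12, 5] sum 65, len 11
Shortest qualifying length: 11.

11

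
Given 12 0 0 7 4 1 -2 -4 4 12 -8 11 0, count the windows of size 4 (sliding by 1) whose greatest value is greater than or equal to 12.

12 0 0 7 → max 12  ≥ 12 ✓
0 0 7 4 → max 7
0 7 4 1 → max 7
7 4 1 -2 → max 7
4 1 -2 -4 → max 4
1 -2 -4 4 → max 4
-2 -4 4 12 → max 12  ≥ 12 ✓
-4 4 12 -8 → max 12  ≥ 12 ✓
4 12 -8 11 → max 12  ≥ 12 ✓
12 -8 11 0 → max 12  ≥ 12 ✓
5 windows satisfy the condition.

5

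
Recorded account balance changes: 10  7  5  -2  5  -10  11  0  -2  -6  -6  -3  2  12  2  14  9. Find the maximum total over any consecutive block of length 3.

28

(10, 7, 5) → sum 22
(7, 5, -2) → sum 10
(5, -2, 5) → sum 8
(-2, 5, -10) → sum -7
(5, -10, 11) → sum 6
(-10, 11, 0) → sum 1
(11, 0, -2) → sum 9
(0, -2, -6) → sum -8
(-2, -6, -6) → sum -14
(-6, -6, -3) → sum -15
(-6, -3, 2) → sum -7
(-3, 2, 12) → sum 11
(2, 12, 2) → sum 16
(12, 2, 14) → sum 28
(2, 14, 9) → sum 25
Maximum of these is 28.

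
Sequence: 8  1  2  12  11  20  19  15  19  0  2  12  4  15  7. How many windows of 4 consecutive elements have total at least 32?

(8, 1, 2, 12) → sum 23
(1, 2, 12, 11) → sum 26
(2, 12, 11, 20) → sum 45  ≥ 32 ✓
(12, 11, 20, 19) → sum 62  ≥ 32 ✓
(11, 20, 19, 15) → sum 65  ≥ 32 ✓
(20, 19, 15, 19) → sum 73  ≥ 32 ✓
(19, 15, 19, 0) → sum 53  ≥ 32 ✓
(15, 19, 0, 2) → sum 36  ≥ 32 ✓
(19, 0, 2, 12) → sum 33  ≥ 32 ✓
(0, 2, 12, 4) → sum 18
(2, 12, 4, 15) → sum 33  ≥ 32 ✓
(12, 4, 15, 7) → sum 38  ≥ 32 ✓
9 windows satisfy the condition.

9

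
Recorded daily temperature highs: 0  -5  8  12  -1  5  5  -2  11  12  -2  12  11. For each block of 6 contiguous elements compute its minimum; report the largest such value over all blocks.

(0, -5, 8, 12, -1, 5) → min -5
(-5, 8, 12, -1, 5, 5) → min -5
(8, 12, -1, 5, 5, -2) → min -2
(12, -1, 5, 5, -2, 11) → min -2
(-1, 5, 5, -2, 11, 12) → min -2
(5, 5, -2, 11, 12, -2) → min -2
(5, -2, 11, 12, -2, 12) → min -2
(-2, 11, 12, -2, 12, 11) → min -2
Largest of these is -2.

-2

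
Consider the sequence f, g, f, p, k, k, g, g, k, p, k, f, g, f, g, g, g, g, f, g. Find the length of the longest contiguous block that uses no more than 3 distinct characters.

10

[f] 1 distinct, len 1
[f, g] 2 distinct, len 2
[f, g, f] 2 distinct, len 3
[f, g, f, p] 3 distinct, len 4
[f, p, k] 3 distinct, len 3
[f, p, k, k] 3 distinct, len 4
[p, k, k, g] 3 distinct, len 4
[p, k, k, g, g] 3 distinct, len 5
[p, k, k, g, g, k] 3 distinct, len 6
[p, k, k, g, g, k, p] 3 distinct, len 7
[p, k, k, g, g, k, p, k] 3 distinct, len 8
[k, p, k, f] 3 distinct, len 4
[k, f, g] 3 distinct, len 3
[k, f, g, f] 3 distinct, len 4
[k, f, g, f, g] 3 distinct, len 5
[k, f, g, f, g, g] 3 distinct, len 6
[k, f, g, f, g, g, g] 3 distinct, len 7
[k, f, g, f, g, g, g, g] 3 distinct, len 8
[k, f, g, f, g, g, g, g, f] 3 distinct, len 9
[k, f, g, f, g, g, g, g, f, g] 3 distinct, len 10
Longest length with ≤3 distinct: 10.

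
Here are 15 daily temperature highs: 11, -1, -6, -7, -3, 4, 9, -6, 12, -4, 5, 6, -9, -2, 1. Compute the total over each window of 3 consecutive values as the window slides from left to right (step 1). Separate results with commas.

Sliding a size-3 window across the 15 values:
11 -1 -6 → sum 4
-1 -6 -7 → sum -14
-6 -7 -3 → sum -16
-7 -3 4 → sum -6
-3 4 9 → sum 10
4 9 -6 → sum 7
9 -6 12 → sum 15
-6 12 -4 → sum 2
12 -4 5 → sum 13
-4 5 6 → sum 7
5 6 -9 → sum 2
6 -9 -2 → sum -5
-9 -2 1 → sum -10

4, -14, -16, -6, 10, 7, 15, 2, 13, 7, 2, -5, -10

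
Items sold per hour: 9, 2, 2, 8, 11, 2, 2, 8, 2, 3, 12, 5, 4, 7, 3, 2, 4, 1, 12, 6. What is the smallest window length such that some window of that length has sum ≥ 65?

12

add 9: running sum 9 < 65
add 2: running sum 11 < 65
add 2: running sum 13 < 65
add 8: running sum 21 < 65
add 11: running sum 32 < 65
add 2: running sum 34 < 65
add 2: running sum 36 < 65
add 8: running sum 44 < 65
add 2: running sum 46 < 65
add 3: running sum 49 < 65
add 12: running sum 61 < 65
add 5: shortest ending here [9, 2, 2, 8, 11, 2, 2, 8, 2, 3, 12, 5] sum 66, len 12
add 4: shortest ending here [9, 2, 2, 8, 11, 2, 2, 8, 2, 3, 12, 5, 4] sum 70, len 13
add 7: shortest ending here [2, 8, 11, 2, 2, 8, 2, 3, 12, 5, 4, 7] sum 66, len 12
add 3: shortest ending here [8, 11, 2, 2, 8, 2, 3, 12, 5, 4, 7, 3] sum 67, len 12
add 2: shortest ending here [8, 11, 2, 2, 8, 2, 3, 12, 5, 4, 7, 3, 2] sum 69, len 13
add 4: shortest ending here [11, 2, 2, 8, 2, 3, 12, 5, 4, 7, 3, 2, 4] sum 65, len 13
add 1: shortest ending here [11, 2, 2, 8, 2, 3, 12, 5, 4, 7, 3, 2, 4, 1] sum 66, len 14
add 12: shortest ending here [2, 8, 2, 3, 12, 5, 4, 7, 3, 2, 4, 1, 12] sum 65, len 13
add 6: shortest ending here [8, 2, 3, 12, 5, 4, 7, 3, 2, 4, 1, 12, 6] sum 69, len 13
Shortest qualifying length: 12.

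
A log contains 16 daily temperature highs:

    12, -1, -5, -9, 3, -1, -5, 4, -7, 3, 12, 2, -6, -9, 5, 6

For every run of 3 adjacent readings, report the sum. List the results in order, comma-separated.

12 -1 -5 → sum 6
-1 -5 -9 → sum -15
-5 -9 3 → sum -11
-9 3 -1 → sum -7
3 -1 -5 → sum -3
-1 -5 4 → sum -2
-5 4 -7 → sum -8
4 -7 3 → sum 0
-7 3 12 → sum 8
3 12 2 → sum 17
12 2 -6 → sum 8
2 -6 -9 → sum -13
-6 -9 5 → sum -10
-9 5 6 → sum 2

6, -15, -11, -7, -3, -2, -8, 0, 8, 17, 8, -13, -10, 2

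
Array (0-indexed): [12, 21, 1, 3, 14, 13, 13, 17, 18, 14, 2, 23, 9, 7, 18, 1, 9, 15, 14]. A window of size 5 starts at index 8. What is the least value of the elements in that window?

2

Elements at indices 8..12: 18, 14, 2, 23, 9
min(18, 14, 2, 23, 9) = 2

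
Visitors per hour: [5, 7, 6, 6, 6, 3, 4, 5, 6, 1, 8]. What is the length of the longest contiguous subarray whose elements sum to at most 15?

3

Extend to the right; shrink from the left whenever the sum exceeds 15:
add 5: [5] sum 5, len 1
add 7: [5, 7] sum 12, len 2
add 6: [7, 6] sum 13, len 2
add 6: [6, 6] sum 12, len 2
add 6: [6, 6] sum 12, len 2
add 3: [6, 6, 3] sum 15, len 3
add 4: [6, 3, 4] sum 13, len 3
add 5: [3, 4, 5] sum 12, len 3
add 6: [4, 5, 6] sum 15, len 3
add 1: [5, 6, 1] sum 12, len 3
add 8: [6, 1, 8] sum 15, len 3
Longest length seen: 3.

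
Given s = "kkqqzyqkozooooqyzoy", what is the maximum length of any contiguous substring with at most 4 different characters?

add k: window [k] (1 distinct), len 1
add k: window [k, k] (1 distinct), len 2
add q: window [k, k, q] (2 distinct), len 3
add q: window [k, k, q, q] (2 distinct), len 4
add z: window [k, k, q, q, z] (3 distinct), len 5
add y: window [k, k, q, q, z, y] (4 distinct), len 6
add q: window [k, k, q, q, z, y, q] (4 distinct), len 7
add k: window [k, k, q, q, z, y, q, k] (4 distinct), len 8
add o: window [y, q, k, o] (4 distinct), len 4
add z: window [q, k, o, z] (4 distinct), len 4
add o: window [q, k, o, z, o] (4 distinct), len 5
add o: window [q, k, o, z, o, o] (4 distinct), len 6
add o: window [q, k, o, z, o, o, o] (4 distinct), len 7
add o: window [q, k, o, z, o, o, o, o] (4 distinct), len 8
add q: window [q, k, o, z, o, o, o, o, q] (4 distinct), len 9
add y: window [o, z, o, o, o, o, q, y] (4 distinct), len 8
add z: window [o, z, o, o, o, o, q, y, z] (4 distinct), len 9
add o: window [o, z, o, o, o, o, q, y, z, o] (4 distinct), len 10
add y: window [o, z, o, o, o, o, q, y, z, o, y] (4 distinct), len 11
Longest length with ≤4 distinct: 11.

11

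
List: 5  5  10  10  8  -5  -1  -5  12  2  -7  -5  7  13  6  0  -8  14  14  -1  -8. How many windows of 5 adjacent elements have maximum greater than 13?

4

5 5 10 10 8 → max 10
5 10 10 8 -5 → max 10
10 10 8 -5 -1 → max 10
10 8 -5 -1 -5 → max 10
8 -5 -1 -5 12 → max 12
-5 -1 -5 12 2 → max 12
-1 -5 12 2 -7 → max 12
-5 12 2 -7 -5 → max 12
12 2 -7 -5 7 → max 12
2 -7 -5 7 13 → max 13
-7 -5 7 13 6 → max 13
-5 7 13 6 0 → max 13
7 13 6 0 -8 → max 13
13 6 0 -8 14 → max 14  > 13 ✓
6 0 -8 14 14 → max 14  > 13 ✓
0 -8 14 14 -1 → max 14  > 13 ✓
-8 14 14 -1 -8 → max 14  > 13 ✓
4 windows satisfy the condition.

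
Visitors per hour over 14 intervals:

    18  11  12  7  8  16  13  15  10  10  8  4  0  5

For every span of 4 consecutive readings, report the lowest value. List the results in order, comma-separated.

Sliding a size-4 window across the 14 values:
(18, 11, 12, 7) → min 7
(11, 12, 7, 8) → min 7
(12, 7, 8, 16) → min 7
(7, 8, 16, 13) → min 7
(8, 16, 13, 15) → min 8
(16, 13, 15, 10) → min 10
(13, 15, 10, 10) → min 10
(15, 10, 10, 8) → min 8
(10, 10, 8, 4) → min 4
(10, 8, 4, 0) → min 0
(8, 4, 0, 5) → min 0

7, 7, 7, 7, 8, 10, 10, 8, 4, 0, 0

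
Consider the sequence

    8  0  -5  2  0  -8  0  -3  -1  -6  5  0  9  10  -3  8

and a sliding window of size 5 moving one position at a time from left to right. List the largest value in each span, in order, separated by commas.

Sliding a size-5 window across the 16 values:
8 0 -5 2 0 → max 8
0 -5 2 0 -8 → max 2
-5 2 0 -8 0 → max 2
2 0 -8 0 -3 → max 2
0 -8 0 -3 -1 → max 0
-8 0 -3 -1 -6 → max 0
0 -3 -1 -6 5 → max 5
-3 -1 -6 5 0 → max 5
-1 -6 5 0 9 → max 9
-6 5 0 9 10 → max 10
5 0 9 10 -3 → max 10
0 9 10 -3 8 → max 10

8, 2, 2, 2, 0, 0, 5, 5, 9, 10, 10, 10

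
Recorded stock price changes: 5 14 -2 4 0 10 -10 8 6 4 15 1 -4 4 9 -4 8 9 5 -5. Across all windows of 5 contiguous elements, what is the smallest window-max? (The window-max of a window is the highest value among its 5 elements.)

Window maxs for each of the 16 positions:
5 14 -2 4 0 → max 14
14 -2 4 0 10 → max 14
-2 4 0 10 -10 → max 10
4 0 10 -10 8 → max 10
0 10 -10 8 6 → max 10
10 -10 8 6 4 → max 10
-10 8 6 4 15 → max 15
8 6 4 15 1 → max 15
6 4 15 1 -4 → max 15
4 15 1 -4 4 → max 15
15 1 -4 4 9 → max 15
1 -4 4 9 -4 → max 9
-4 4 9 -4 8 → max 9
4 9 -4 8 9 → max 9
9 -4 8 9 5 → max 9
-4 8 9 5 -5 → max 9
Smallest of these is 9.

9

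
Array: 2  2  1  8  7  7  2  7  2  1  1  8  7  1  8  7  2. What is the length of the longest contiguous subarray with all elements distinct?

4

[2] len 1
[2] len 1
[2, 1] len 2
[2, 1, 8] len 3
[2, 1, 8, 7] len 4
[7] len 1
[7, 2] len 2
[2, 7] len 2
[7, 2] len 2
[7, 2, 1] len 3
[1] len 1
[1, 8] len 2
[1, 8, 7] len 3
[8, 7, 1] len 3
[7, 1, 8] len 3
[1, 8, 7] len 3
[1, 8, 7, 2] len 4
Longest all-distinct length: 4.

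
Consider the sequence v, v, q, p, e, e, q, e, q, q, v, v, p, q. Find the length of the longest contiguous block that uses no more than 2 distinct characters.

[v] 1 distinct, len 1
[v, v] 1 distinct, len 2
[v, v, q] 2 distinct, len 3
[q, p] 2 distinct, len 2
[p, e] 2 distinct, len 2
[p, e, e] 2 distinct, len 3
[e, e, q] 2 distinct, len 3
[e, e, q, e] 2 distinct, len 4
[e, e, q, e, q] 2 distinct, len 5
[e, e, q, e, q, q] 2 distinct, len 6
[q, q, v] 2 distinct, len 3
[q, q, v, v] 2 distinct, len 4
[v, v, p] 2 distinct, len 3
[p, q] 2 distinct, len 2
Longest length with ≤2 distinct: 6.

6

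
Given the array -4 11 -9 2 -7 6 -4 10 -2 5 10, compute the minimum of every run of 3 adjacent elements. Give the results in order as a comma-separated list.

-9, -9, -9, -7, -7, -4, -4, -2, -2

[-4, 11, -9] → min -9
[11, -9, 2] → min -9
[-9, 2, -7] → min -9
[2, -7, 6] → min -7
[-7, 6, -4] → min -7
[6, -4, 10] → min -4
[-4, 10, -2] → min -4
[10, -2, 5] → min -2
[-2, 5, 10] → min -2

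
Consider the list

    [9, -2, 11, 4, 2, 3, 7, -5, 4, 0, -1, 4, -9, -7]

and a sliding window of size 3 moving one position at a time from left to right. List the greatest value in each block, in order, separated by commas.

9 -2 11 → max 11
-2 11 4 → max 11
11 4 2 → max 11
4 2 3 → max 4
2 3 7 → max 7
3 7 -5 → max 7
7 -5 4 → max 7
-5 4 0 → max 4
4 0 -1 → max 4
0 -1 4 → max 4
-1 4 -9 → max 4
4 -9 -7 → max 4

11, 11, 11, 4, 7, 7, 7, 4, 4, 4, 4, 4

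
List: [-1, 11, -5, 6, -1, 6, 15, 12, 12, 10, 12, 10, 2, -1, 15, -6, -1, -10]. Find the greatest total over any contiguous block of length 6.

(-1, 11, -5, 6, -1, 6) → sum 16
(11, -5, 6, -1, 6, 15) → sum 32
(-5, 6, -1, 6, 15, 12) → sum 33
(6, -1, 6, 15, 12, 12) → sum 50
(-1, 6, 15, 12, 12, 10) → sum 54
(6, 15, 12, 12, 10, 12) → sum 67
(15, 12, 12, 10, 12, 10) → sum 71
(12, 12, 10, 12, 10, 2) → sum 58
(12, 10, 12, 10, 2, -1) → sum 45
(10, 12, 10, 2, -1, 15) → sum 48
(12, 10, 2, -1, 15, -6) → sum 32
(10, 2, -1, 15, -6, -1) → sum 19
(2, -1, 15, -6, -1, -10) → sum -1
Greatest of these is 71.

71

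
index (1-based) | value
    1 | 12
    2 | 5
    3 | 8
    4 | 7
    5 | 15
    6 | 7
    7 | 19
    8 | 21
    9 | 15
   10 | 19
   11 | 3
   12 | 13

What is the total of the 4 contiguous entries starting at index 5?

Elements at indices 5..8: 15, 7, 19, 21
sum(15, 7, 19, 21) = 62

62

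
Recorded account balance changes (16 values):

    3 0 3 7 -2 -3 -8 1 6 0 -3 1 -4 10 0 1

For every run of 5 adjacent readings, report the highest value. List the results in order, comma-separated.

3 0 3 7 -2 → max 7
0 3 7 -2 -3 → max 7
3 7 -2 -3 -8 → max 7
7 -2 -3 -8 1 → max 7
-2 -3 -8 1 6 → max 6
-3 -8 1 6 0 → max 6
-8 1 6 0 -3 → max 6
1 6 0 -3 1 → max 6
6 0 -3 1 -4 → max 6
0 -3 1 -4 10 → max 10
-3 1 -4 10 0 → max 10
1 -4 10 0 1 → max 10

7, 7, 7, 7, 6, 6, 6, 6, 6, 10, 10, 10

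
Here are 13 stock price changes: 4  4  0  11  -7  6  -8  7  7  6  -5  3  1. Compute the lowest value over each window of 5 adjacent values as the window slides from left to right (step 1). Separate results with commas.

Sliding a size-5 window across the 13 values:
(4, 4, 0, 11, -7) → min -7
(4, 0, 11, -7, 6) → min -7
(0, 11, -7, 6, -8) → min -8
(11, -7, 6, -8, 7) → min -8
(-7, 6, -8, 7, 7) → min -8
(6, -8, 7, 7, 6) → min -8
(-8, 7, 7, 6, -5) → min -8
(7, 7, 6, -5, 3) → min -5
(7, 6, -5, 3, 1) → min -5

-7, -7, -8, -8, -8, -8, -8, -5, -5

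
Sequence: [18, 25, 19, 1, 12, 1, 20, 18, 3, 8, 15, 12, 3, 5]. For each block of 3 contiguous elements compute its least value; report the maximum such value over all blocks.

18

Each size-3 window and its min:
18 25 19 → min 18
25 19 1 → min 1
19 1 12 → min 1
1 12 1 → min 1
12 1 20 → min 1
1 20 18 → min 1
20 18 3 → min 3
18 3 8 → min 3
3 8 15 → min 3
8 15 12 → min 8
15 12 3 → min 3
12 3 5 → min 3
Maximum of these is 18.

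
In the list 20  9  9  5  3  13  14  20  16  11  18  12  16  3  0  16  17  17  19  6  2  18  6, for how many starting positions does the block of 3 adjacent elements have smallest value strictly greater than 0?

18

[20, 9, 9] → min 9  > 0 ✓
[9, 9, 5] → min 5  > 0 ✓
[9, 5, 3] → min 3  > 0 ✓
[5, 3, 13] → min 3  > 0 ✓
[3, 13, 14] → min 3  > 0 ✓
[13, 14, 20] → min 13  > 0 ✓
[14, 20, 16] → min 14  > 0 ✓
[20, 16, 11] → min 11  > 0 ✓
[16, 11, 18] → min 11  > 0 ✓
[11, 18, 12] → min 11  > 0 ✓
[18, 12, 16] → min 12  > 0 ✓
[12, 16, 3] → min 3  > 0 ✓
[16, 3, 0] → min 0
[3, 0, 16] → min 0
[0, 16, 17] → min 0
[16, 17, 17] → min 16  > 0 ✓
[17, 17, 19] → min 17  > 0 ✓
[17, 19, 6] → min 6  > 0 ✓
[19, 6, 2] → min 2  > 0 ✓
[6, 2, 18] → min 2  > 0 ✓
[2, 18, 6] → min 2  > 0 ✓
18 windows satisfy the condition.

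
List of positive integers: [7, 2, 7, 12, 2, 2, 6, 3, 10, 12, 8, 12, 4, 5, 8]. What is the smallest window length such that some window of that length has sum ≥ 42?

4

add 7: running sum 7 < 42
add 2: running sum 9 < 42
add 7: running sum 16 < 42
add 12: running sum 28 < 42
add 2: running sum 30 < 42
add 2: running sum 32 < 42
add 6: running sum 38 < 42
add 3: running sum 41 < 42
end 8: [7, 12, 2, 2, 6, 3, 10] sum 42, len 7
end 9: [12, 2, 2, 6, 3, 10, 12] sum 47, len 7
end 10: [2, 2, 6, 3, 10, 12, 8] sum 43, len 7
end 11: [10, 12, 8, 12] sum 42, len 4
end 12: [10, 12, 8, 12, 4] sum 46, len 5
end 13: [10, 12, 8, 12, 4, 5] sum 51, len 6
end 14: [12, 8, 12, 4, 5, 8] sum 49, len 6
Shortest qualifying length: 4.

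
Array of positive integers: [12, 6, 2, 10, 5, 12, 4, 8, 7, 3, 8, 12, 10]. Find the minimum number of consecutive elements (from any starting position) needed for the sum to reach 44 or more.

6

add 12: running sum 12 < 44
add 6: running sum 18 < 44
add 2: running sum 20 < 44
add 10: running sum 30 < 44
add 5: running sum 35 < 44
add 12: shortest ending here [12, 6, 2, 10, 5, 12] sum 47, len 6
add 4: shortest ending here [12, 6, 2, 10, 5, 12, 4] sum 51, len 7
add 8: shortest ending here [6, 2, 10, 5, 12, 4, 8] sum 47, len 7
add 7: shortest ending here [10, 5, 12, 4, 8, 7] sum 46, len 6
add 3: shortest ending here [10, 5, 12, 4, 8, 7, 3] sum 49, len 7
add 8: shortest ending here [5, 12, 4, 8, 7, 3, 8] sum 47, len 7
add 12: shortest ending here [12, 4, 8, 7, 3, 8, 12] sum 54, len 7
add 10: shortest ending here [8, 7, 3, 8, 12, 10] sum 48, len 6
Shortest qualifying length: 6.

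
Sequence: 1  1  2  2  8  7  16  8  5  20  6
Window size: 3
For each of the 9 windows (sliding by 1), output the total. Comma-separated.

[1, 1, 2] → sum 4
[1, 2, 2] → sum 5
[2, 2, 8] → sum 12
[2, 8, 7] → sum 17
[8, 7, 16] → sum 31
[7, 16, 8] → sum 31
[16, 8, 5] → sum 29
[8, 5, 20] → sum 33
[5, 20, 6] → sum 31

4, 5, 12, 17, 31, 31, 29, 33, 31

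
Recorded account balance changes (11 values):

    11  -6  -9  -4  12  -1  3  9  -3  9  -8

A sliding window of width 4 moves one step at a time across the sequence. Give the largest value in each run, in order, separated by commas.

11, 12, 12, 12, 12, 9, 9, 9

11 -6 -9 -4 → max 11
-6 -9 -4 12 → max 12
-9 -4 12 -1 → max 12
-4 12 -1 3 → max 12
12 -1 3 9 → max 12
-1 3 9 -3 → max 9
3 9 -3 9 → max 9
9 -3 9 -8 → max 9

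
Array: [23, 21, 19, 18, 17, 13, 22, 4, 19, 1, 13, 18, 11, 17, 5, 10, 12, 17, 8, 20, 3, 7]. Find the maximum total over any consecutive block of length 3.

Each size-3 window and its sum:
23 21 19 → sum 63
21 19 18 → sum 58
19 18 17 → sum 54
18 17 13 → sum 48
17 13 22 → sum 52
13 22 4 → sum 39
22 4 19 → sum 45
4 19 1 → sum 24
19 1 13 → sum 33
1 13 18 → sum 32
13 18 11 → sum 42
18 11 17 → sum 46
11 17 5 → sum 33
17 5 10 → sum 32
5 10 12 → sum 27
10 12 17 → sum 39
12 17 8 → sum 37
17 8 20 → sum 45
8 20 3 → sum 31
20 3 7 → sum 30
Maximum of these is 63.

63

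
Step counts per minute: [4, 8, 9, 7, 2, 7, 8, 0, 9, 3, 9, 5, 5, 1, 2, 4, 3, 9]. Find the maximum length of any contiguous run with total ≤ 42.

10

Extend to the right; shrink from the left whenever the sum exceeds 42:
add 4: [4] sum 4, len 1
add 8: [4, 8] sum 12, len 2
add 9: [4, 8, 9] sum 21, len 3
add 7: [4, 8, 9, 7] sum 28, len 4
add 2: [4, 8, 9, 7, 2] sum 30, len 5
add 7: [4, 8, 9, 7, 2, 7] sum 37, len 6
add 8: [8, 9, 7, 2, 7, 8] sum 41, len 6
add 0: [8, 9, 7, 2, 7, 8, 0] sum 41, len 7
add 9: [9, 7, 2, 7, 8, 0, 9] sum 42, len 7
add 3: [7, 2, 7, 8, 0, 9, 3] sum 36, len 7
add 9: [2, 7, 8, 0, 9, 3, 9] sum 38, len 7
add 5: [7, 8, 0, 9, 3, 9, 5] sum 41, len 7
add 5: [8, 0, 9, 3, 9, 5, 5] sum 39, len 7
add 1: [8, 0, 9, 3, 9, 5, 5, 1] sum 40, len 8
add 2: [8, 0, 9, 3, 9, 5, 5, 1, 2] sum 42, len 9
add 4: [0, 9, 3, 9, 5, 5, 1, 2, 4] sum 38, len 9
add 3: [0, 9, 3, 9, 5, 5, 1, 2, 4, 3] sum 41, len 10
add 9: [3, 9, 5, 5, 1, 2, 4, 3, 9] sum 41, len 9
Longest length seen: 10.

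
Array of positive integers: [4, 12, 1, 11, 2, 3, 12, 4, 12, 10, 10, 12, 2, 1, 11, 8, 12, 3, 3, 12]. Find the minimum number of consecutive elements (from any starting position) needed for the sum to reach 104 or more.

14

Extend right; whenever the sum reaches 104, record the length and shrink from the left:
add 4: running sum 4 < 104
add 12: running sum 16 < 104
add 1: running sum 17 < 104
add 11: running sum 28 < 104
add 2: running sum 30 < 104
add 3: running sum 33 < 104
add 12: running sum 45 < 104
add 4: running sum 49 < 104
add 12: running sum 61 < 104
add 10: running sum 71 < 104
add 10: running sum 81 < 104
add 12: running sum 93 < 104
add 2: running sum 95 < 104
add 1: running sum 96 < 104
add 11: shortest ending here [4, 12, 1, 11, 2, 3, 12, 4, 12, 10, 10, 12, 2, 1, 11] sum 107, len 15
add 8: shortest ending here [12, 1, 11, 2, 3, 12, 4, 12, 10, 10, 12, 2, 1, 11, 8] sum 111, len 15
add 12: shortest ending here [11, 2, 3, 12, 4, 12, 10, 10, 12, 2, 1, 11, 8, 12] sum 110, len 14
add 3: shortest ending here [11, 2, 3, 12, 4, 12, 10, 10, 12, 2, 1, 11, 8, 12, 3] sum 113, len 15
add 3: shortest ending here [2, 3, 12, 4, 12, 10, 10, 12, 2, 1, 11, 8, 12, 3, 3] sum 105, len 15
add 12: shortest ending here [12, 4, 12, 10, 10, 12, 2, 1, 11, 8, 12, 3, 3, 12] sum 112, len 14
Shortest qualifying length: 14.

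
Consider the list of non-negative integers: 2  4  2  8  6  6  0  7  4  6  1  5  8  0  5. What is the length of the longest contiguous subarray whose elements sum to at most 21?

5

Extend to the right; shrink from the left whenever the sum exceeds 21:
[2] sum 2 len 1
[2, 4] sum 6 len 2
[2, 4, 2] sum 8 len 3
[2, 4, 2, 8] sum 16 len 4
[4, 2, 8, 6] sum 20 len 4
[8, 6, 6] sum 20 len 3
[8, 6, 6, 0] sum 20 len 4
[6, 6, 0, 7] sum 19 len 4
[6, 0, 7, 4] sum 17 len 4
[0, 7, 4, 6] sum 17 len 4
[0, 7, 4, 6, 1] sum 18 len 5
[4, 6, 1, 5] sum 16 len 4
[6, 1, 5, 8] sum 20 len 4
[6, 1, 5, 8, 0] sum 20 len 5
[1, 5, 8, 0, 5] sum 19 len 5
Longest length seen: 5.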